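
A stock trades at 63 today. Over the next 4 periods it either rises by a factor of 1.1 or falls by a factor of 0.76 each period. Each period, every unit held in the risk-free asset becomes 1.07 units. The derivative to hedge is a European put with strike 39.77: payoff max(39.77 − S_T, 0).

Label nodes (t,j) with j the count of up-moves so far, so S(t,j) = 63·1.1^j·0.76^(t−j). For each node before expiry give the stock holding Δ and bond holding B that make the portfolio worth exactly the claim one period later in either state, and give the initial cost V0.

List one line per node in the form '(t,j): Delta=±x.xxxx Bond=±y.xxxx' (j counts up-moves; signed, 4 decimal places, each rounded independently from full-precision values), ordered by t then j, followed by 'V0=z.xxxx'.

No-arbitrage ⇒ martingale measure with p* = (R−d)/(u−d) = 0.9118.
Terminal payoffs: V(4,0)=18.7518, V(4,1)=9.3490, V(4,2)=0.0000, V(4,3)=0.0000, V(4,4)=0.0000
(3,0): S=27.6555. Δ = (V_up−V_dn)/(S_up−S_dn) = (9.3490−18.7518)/(30.4210−21.0182) = -1.0000. V = [p*·9.3490 + (1−p*)·18.7518]/1.07 = 9.5127. B = V − Δ·S = 37.1682.
(3,1): S=40.0277. Δ = (V_up−V_dn)/(S_up−S_dn) = (0.0000−9.3490)/(44.0304−30.4210) = -0.6869. V = [p*·0.0000 + (1−p*)·9.3490]/1.07 = 0.7709. B = V − Δ·S = 28.2679.
(3,2): S=57.9348. Δ = (V_up−V_dn)/(S_up−S_dn) = (0.0000−0.0000)/(63.7283−44.0304) = 0.0000. V = [p*·0.0000 + (1−p*)·0.0000]/1.07 = 0.0000. B = V − Δ·S = 0.0000.
(3,3): S=83.8530. Δ = (V_up−V_dn)/(S_up−S_dn) = (0.0000−0.0000)/(92.2383−63.7283) = 0.0000. V = [p*·0.0000 + (1−p*)·0.0000]/1.07 = 0.0000. B = V − Δ·S = 0.0000.
(2,0): S=36.3888. Δ = (V_up−V_dn)/(S_up−S_dn) = (0.7709−9.5127)/(40.0277−27.6555) = -0.7066. V = [p*·0.7709 + (1−p*)·9.5127]/1.07 = 1.4414. B = V − Δ·S = 27.1525.
(2,1): S=52.6680. Δ = (V_up−V_dn)/(S_up−S_dn) = (0.0000−0.7709)/(57.9348−40.0277) = -0.0431. V = [p*·0.0000 + (1−p*)·0.7709]/1.07 = 0.0636. B = V − Δ·S = 2.3311.
(2,2): S=76.2300. Δ = (V_up−V_dn)/(S_up−S_dn) = (0.0000−0.0000)/(83.8530−57.9348) = 0.0000. V = [p*·0.0000 + (1−p*)·0.0000]/1.07 = 0.0000. B = V − Δ·S = 0.0000.
(1,0): S=47.8800. Δ = (V_up−V_dn)/(S_up−S_dn) = (0.0636−1.4414)/(52.6680−36.3888) = -0.0846. V = [p*·0.0636 + (1−p*)·1.4414]/1.07 = 0.1730. B = V − Δ·S = 4.2254.
(1,1): S=69.3000. Δ = (V_up−V_dn)/(S_up−S_dn) = (0.0000−0.0636)/(76.2300−52.6680) = -0.0027. V = [p*·0.0000 + (1−p*)·0.0636]/1.07 = 0.0052. B = V − Δ·S = 0.1922.
(0,0): S=63.0000. Δ = (V_up−V_dn)/(S_up−S_dn) = (0.0052−0.1730)/(69.3000−47.8800) = -0.0078. V = [p*·0.0052 + (1−p*)·0.1730]/1.07 = 0.0187. B = V − Δ·S = 0.5122.
Each (Δ,B) replicates both successor values, so the strategy is self-financing and V0 is arbitrage-free.

(0,0): Delta=-0.0078 Bond=0.5122
(1,0): Delta=-0.0846 Bond=4.2254
(1,1): Delta=-0.0027 Bond=0.1922
(2,0): Delta=-0.7066 Bond=27.1525
(2,1): Delta=-0.0431 Bond=2.3311
(2,2): Delta=0.0000 Bond=0.0000
(3,0): Delta=-1.0000 Bond=37.1682
(3,1): Delta=-0.6869 Bond=28.2679
(3,2): Delta=0.0000 Bond=0.0000
(3,3): Delta=0.0000 Bond=0.0000
V0=0.0187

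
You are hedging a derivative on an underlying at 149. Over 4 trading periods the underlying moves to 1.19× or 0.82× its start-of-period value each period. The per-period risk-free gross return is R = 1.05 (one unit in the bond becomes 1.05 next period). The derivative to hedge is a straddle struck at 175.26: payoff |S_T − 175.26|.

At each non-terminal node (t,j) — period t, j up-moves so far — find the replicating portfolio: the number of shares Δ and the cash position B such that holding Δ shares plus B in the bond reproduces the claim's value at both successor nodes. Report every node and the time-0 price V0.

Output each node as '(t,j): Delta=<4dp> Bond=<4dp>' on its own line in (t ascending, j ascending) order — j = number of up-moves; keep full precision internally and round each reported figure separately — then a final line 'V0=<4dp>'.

The replicating-portfolio and risk-neutral prices coincide; use p* = (1.05−0.82)/(1.19−0.82) = 0.6216 for the latter.
Terminal payoffs: V(4,0)=107.8939, V(4,1)=77.4969, V(4,2)=33.3843, V(4,3)=30.6327, V(4,4)=123.5355
  t=3,j=0: stock 82.1538 → up 97.7631 (V=77.4969), down 67.3661 (V=107.8939). Price 84.7605; hedge Δ=-1.0000, bond B=166.9143.
  t=3,j=1: stock 119.2232 → up 141.8757 (V=33.3843), down 97.7631 (V=77.4969). Price 47.6910; hedge Δ=-1.0000, bond B=166.9143.
  t=3,j=2: stock 173.0191 → up 205.8927 (V=30.6327), down 141.8757 (V=33.3843). Price 30.1656; hedge Δ=-0.0430, bond B=37.6024.
  t=3,j=3: stock 251.0887 → up 298.7955 (V=123.5355), down 205.8927 (V=30.6327). Price 84.1744; hedge Δ=1.0000, bond B=-166.9143.
  t=2,j=0: stock 100.1876 → up 119.2232 (V=47.6910), down 82.1538 (V=84.7605). Price 58.7784; hedge Δ=-1.0000, bond B=158.9660.
  t=2,j=1: stock 145.3942 → up 173.0191 (V=30.1656), down 119.2232 (V=47.6910). Price 35.0446; hedge Δ=-0.3258, bond B=82.4107.
  t=2,j=2: stock 210.9989 → up 251.0887 (V=84.1744), down 173.0191 (V=30.1656). Price 60.7035; hedge Δ=0.6918, bond B=-85.2663.
  t=1,j=0: stock 122.1800 → up 145.3942 (V=35.0446), down 100.1876 (V=58.7784). Price 41.9285; hedge Δ=-0.5250, bond B=106.0739.
  t=1,j=1: stock 177.3100 → up 210.9989 (V=60.7035), down 145.3942 (V=35.0446). Price 48.5664; hedge Δ=0.3911, bond B=-20.7819.
  t=0,j=0: stock 149.0000 → up 177.3100 (V=48.5664), down 122.1800 (V=41.9285). Price 43.8617; hedge Δ=0.1204, bond B=25.9215.
Each (Δ,B) replicates both successor values, so the strategy is self-financing and V0 is arbitrage-free.

(0,0): Delta=0.1204 Bond=25.9215
(1,0): Delta=-0.5250 Bond=106.0739
(1,1): Delta=0.3911 Bond=-20.7819
(2,0): Delta=-1.0000 Bond=158.9660
(2,1): Delta=-0.3258 Bond=82.4107
(2,2): Delta=0.6918 Bond=-85.2663
(3,0): Delta=-1.0000 Bond=166.9143
(3,1): Delta=-1.0000 Bond=166.9143
(3,2): Delta=-0.0430 Bond=37.6024
(3,3): Delta=1.0000 Bond=-166.9143
V0=43.8617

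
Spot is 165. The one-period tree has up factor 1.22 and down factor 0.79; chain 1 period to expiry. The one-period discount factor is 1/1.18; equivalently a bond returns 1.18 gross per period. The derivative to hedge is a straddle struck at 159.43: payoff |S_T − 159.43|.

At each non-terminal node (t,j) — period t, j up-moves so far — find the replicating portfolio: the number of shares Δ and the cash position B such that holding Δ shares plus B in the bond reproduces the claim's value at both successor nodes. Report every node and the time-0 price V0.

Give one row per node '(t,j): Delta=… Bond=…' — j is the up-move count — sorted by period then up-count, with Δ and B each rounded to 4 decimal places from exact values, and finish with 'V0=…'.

The replicating-portfolio and risk-neutral prices coincide; use p* = (1.18−0.79)/(1.22−0.79) = 0.9070 for the latter.
Terminal payoffs: V(1,0)=29.0800, V(1,1)=41.8700
  t=0,j=0: stock 165.0000 → up 201.3000 (V=41.8700), down 130.3500 (V=29.0800). Price 34.4748; hedge Δ=0.1803, bond B=4.7306.
Self-financing check: at every node Δ·S+B equals the discounted successor values.

(0,0): Delta=0.1803 Bond=4.7306
V0=34.4748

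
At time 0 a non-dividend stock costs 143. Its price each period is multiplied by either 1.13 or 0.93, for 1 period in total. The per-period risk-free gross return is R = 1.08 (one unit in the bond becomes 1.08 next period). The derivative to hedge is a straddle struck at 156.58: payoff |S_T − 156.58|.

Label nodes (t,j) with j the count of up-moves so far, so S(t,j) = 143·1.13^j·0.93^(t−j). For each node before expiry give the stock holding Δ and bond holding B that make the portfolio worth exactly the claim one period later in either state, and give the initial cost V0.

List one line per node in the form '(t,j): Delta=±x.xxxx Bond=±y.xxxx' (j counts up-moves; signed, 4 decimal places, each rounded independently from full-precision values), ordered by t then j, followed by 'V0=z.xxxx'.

No-arbitrage ⇒ martingale measure with p* = (R−d)/(u−d) = 0.7500.
Terminal values V(1,·): V(1,0)=23.5900, V(1,1)=5.0100
Node (0,0) S=143.0000: V=(p*·5.0100+(1−p*)·23.5900)/1.08=8.9398; Δ=(5.0100−23.5900)/(161.5900−132.9900)=-0.6497; B=V−Δ·S=101.8398
Self-financing check: at every node Δ·S+B equals the discounted successor values.

(0,0): Delta=-0.6497 Bond=101.8398
V0=8.9398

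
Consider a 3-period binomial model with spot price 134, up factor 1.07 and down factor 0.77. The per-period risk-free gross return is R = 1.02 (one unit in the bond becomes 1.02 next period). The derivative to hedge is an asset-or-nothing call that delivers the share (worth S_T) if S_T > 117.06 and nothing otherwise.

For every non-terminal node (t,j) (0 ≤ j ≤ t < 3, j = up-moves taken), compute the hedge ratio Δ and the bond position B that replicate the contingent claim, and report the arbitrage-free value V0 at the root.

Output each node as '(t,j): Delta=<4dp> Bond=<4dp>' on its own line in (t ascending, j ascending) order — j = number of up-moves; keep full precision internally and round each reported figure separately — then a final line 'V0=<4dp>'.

(0,0): Delta=1.5488 Bond=-79.3651
(1,0): Delta=3.1179 Bond=-242.8572
(1,1): Delta=1.3229 Bond=-48.5714
(2,0): Delta=0.0000 Bond=0.0000
(2,1): Delta=3.5667 Bond=-297.2572
(2,2): Delta=1.0000 Bond=0.0000
V0=128.1701

Under the risk-neutral measure, an up-move has probability p* = (R−d)/(u−d) = 0.8333 and values discount at R = 1.02.
Terminal payoffs: V(3,0)=0.0000, V(3,1)=0.0000, V(3,2)=118.1308, V(3,3)=164.1558
Node (2,0) S=79.4486: V=(p*·0.0000+(1−p*)·0.0000)/1.02=0.0000; Δ=(0.0000−0.0000)/(85.0100−61.1754)=0.0000; B=V−Δ·S=0.0000
Node (2,1) S=110.4026: V=(p*·118.1308+(1−p*)·0.0000)/1.02=96.5121; Δ=(118.1308−0.0000)/(118.1308−85.0100)=3.5667; B=V−Δ·S=-297.2572
Node (2,2) S=153.4166: V=(p*·164.1558+(1−p*)·118.1308)/1.02=153.4166; Δ=(164.1558−118.1308)/(164.1558−118.1308)=1.0000; B=V−Δ·S=0.0000
Node (1,0) S=103.1800: V=(p*·96.5121+(1−p*)·0.0000)/1.02=78.8497; Δ=(96.5121−0.0000)/(110.4026−79.4486)=3.1179; B=V−Δ·S=-242.8572
Node (1,1) S=143.3800: V=(p*·153.4166+(1−p*)·96.5121)/1.02=141.1103; Δ=(153.4166−96.5121)/(153.4166−110.4026)=1.3229; B=V−Δ·S=-48.5714
Node (0,0) S=134.0000: V=(p*·141.1103+(1−p*)·78.8497)/1.02=128.1701; Δ=(141.1103−78.8497)/(143.3800−103.1800)=1.5488; B=V−Δ·S=-79.3651
Each (Δ,B) replicates both successor values, so the strategy is self-financing and V0 is arbitrage-free.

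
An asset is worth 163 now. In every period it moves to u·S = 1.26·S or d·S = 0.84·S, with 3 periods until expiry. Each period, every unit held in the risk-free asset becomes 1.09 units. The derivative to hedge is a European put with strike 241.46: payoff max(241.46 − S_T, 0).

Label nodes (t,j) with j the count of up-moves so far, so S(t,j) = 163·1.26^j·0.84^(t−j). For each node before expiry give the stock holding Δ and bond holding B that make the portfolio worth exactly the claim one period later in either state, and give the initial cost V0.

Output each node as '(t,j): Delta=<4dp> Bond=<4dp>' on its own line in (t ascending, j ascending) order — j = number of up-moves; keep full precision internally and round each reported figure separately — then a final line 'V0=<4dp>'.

(0,0): Delta=-0.6315 Bond=140.1591
(1,0): Delta=-1.0000 Bond=203.2321
(1,1): Delta=-0.4644 Bond=118.4616
(2,0): Delta=-1.0000 Bond=221.5229
(2,1): Delta=-1.0000 Bond=221.5229
(2,2): Delta=-0.2216 Bond=66.2912
V0=37.2289

The replicating-portfolio and risk-neutral prices coincide; use p* = (1.09−0.84)/(1.26−0.84) = 0.5952 for the latter.
Terminal payoffs: V(3,0)=144.8492, V(3,1)=96.5439, V(3,2)=24.0858, V(3,3)=0.0000
Node (2,0) S=115.0128: V=(p*·96.5439+(1−p*)·144.8492)/1.09=106.5101; Δ=(96.5439−144.8492)/(144.9161−96.6108)=-1.0000; B=V−Δ·S=221.5229
Node (2,1) S=172.5192: V=(p*·24.0858+(1−p*)·96.5439)/1.09=49.0037; Δ=(24.0858−96.5439)/(217.3742−144.9161)=-1.0000; B=V−Δ·S=221.5229
Node (2,2) S=258.7788: V=(p*·0.0000+(1−p*)·24.0858)/1.09=8.9441; Δ=(0.0000−24.0858)/(326.0613−217.3742)=-0.2216; B=V−Δ·S=66.2912
Node (1,0) S=136.9200: V=(p*·49.0037+(1−p*)·106.5101)/1.09=66.3121; Δ=(49.0037−106.5101)/(172.5192−115.0128)=-1.0000; B=V−Δ·S=203.2321
Node (1,1) S=205.3800: V=(p*·8.9441+(1−p*)·49.0037)/1.09=23.0814; Δ=(8.9441−49.0037)/(258.7788−172.5192)=-0.4644; B=V−Δ·S=118.4616
Node (0,0) S=163.0000: V=(p*·23.0814+(1−p*)·66.3121)/1.09=37.2289; Δ=(23.0814−66.3121)/(205.3800−136.9200)=-0.6315; B=V−Δ·S=140.1591
Root portfolio cost Δ·163+B reproduces V0=37.2289.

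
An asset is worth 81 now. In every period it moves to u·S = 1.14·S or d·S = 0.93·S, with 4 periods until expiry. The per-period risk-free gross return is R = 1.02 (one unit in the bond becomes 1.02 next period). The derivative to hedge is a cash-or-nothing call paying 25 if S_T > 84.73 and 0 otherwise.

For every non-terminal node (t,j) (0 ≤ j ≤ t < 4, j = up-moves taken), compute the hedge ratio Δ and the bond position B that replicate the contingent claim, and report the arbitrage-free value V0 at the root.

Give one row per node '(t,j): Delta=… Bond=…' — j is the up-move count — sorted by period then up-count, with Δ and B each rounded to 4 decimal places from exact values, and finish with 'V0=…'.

The replicating-portfolio and risk-neutral prices coincide; use p* = (1.02−0.93)/(1.14−0.93) = 0.4286 for the latter.
At expiry t=4: V(4,0)=0.0000, V(4,1)=0.0000, V(4,2)=25.0000, V(4,3)=25.0000, V(4,4)=25.0000
Node (3,0) S=65.1529: V=(p*·0.0000+(1−p*)·0.0000)/1.02=0.0000; Δ=(0.0000−0.0000)/(74.2743−60.5922)=0.0000; B=V−Δ·S=0.0000
Node (3,1) S=79.8649: V=(p*·25.0000+(1−p*)·0.0000)/1.02=10.5042; Δ=(25.0000−0.0000)/(91.0459−74.2743)=1.4906; B=V−Δ·S=-108.5434
Node (3,2) S=97.8989: V=(p*·25.0000+(1−p*)·25.0000)/1.02=24.5098; Δ=(25.0000−25.0000)/(111.6047−91.0459)=0.0000; B=V−Δ·S=24.5098
Node (3,3) S=120.0051: V=(p*·25.0000+(1−p*)·25.0000)/1.02=24.5098; Δ=(25.0000−25.0000)/(136.8058−111.6047)=0.0000; B=V−Δ·S=24.5098
Node (2,0) S=70.0569: V=(p*·10.5042+(1−p*)·0.0000)/1.02=4.4135; Δ=(10.5042−0.0000)/(79.8649−65.1529)=0.7140; B=V−Δ·S=-45.6065
Node (2,1) S=85.8762: V=(p*·24.5098+(1−p*)·10.5042)/1.02=16.1829; Δ=(24.5098−10.5042)/(97.8989−79.8649)=0.7766; B=V−Δ·S=-50.5104
Node (2,2) S=105.2676: V=(p*·24.5098+(1−p*)·24.5098)/1.02=24.0292; Δ=(24.5098−24.5098)/(120.0051−97.8989)=0.0000; B=V−Δ·S=24.0292
Node (1,0) S=75.3300: V=(p*·16.1829+(1−p*)·4.4135)/1.02=9.2721; Δ=(16.1829−4.4135)/(85.8762−70.0569)=0.7440; B=V−Δ·S=-46.7727
Node (1,1) S=92.3400: V=(p*·24.0292+(1−p*)·16.1829)/1.02=19.1624; Δ=(24.0292−16.1829)/(105.2676−85.8762)=0.4046; B=V−Δ·S=-18.2008
Node (0,0) S=81.0000: V=(p*·19.1624+(1−p*)·9.2721)/1.02=13.2459; Δ=(19.1624−9.2721)/(92.3400−75.3300)=0.5814; B=V−Δ·S=-33.8506
Self-financing check: at every node Δ·S+B equals the discounted successor values.

(0,0): Delta=0.5814 Bond=-33.8506
(1,0): Delta=0.7440 Bond=-46.7727
(1,1): Delta=0.4046 Bond=-18.2008
(2,0): Delta=0.7140 Bond=-45.6065
(2,1): Delta=0.7766 Bond=-50.5104
(2,2): Delta=0.0000 Bond=24.0292
(3,0): Delta=0.0000 Bond=0.0000
(3,1): Delta=1.4906 Bond=-108.5434
(3,2): Delta=0.0000 Bond=24.5098
(3,3): Delta=0.0000 Bond=24.5098
V0=13.2459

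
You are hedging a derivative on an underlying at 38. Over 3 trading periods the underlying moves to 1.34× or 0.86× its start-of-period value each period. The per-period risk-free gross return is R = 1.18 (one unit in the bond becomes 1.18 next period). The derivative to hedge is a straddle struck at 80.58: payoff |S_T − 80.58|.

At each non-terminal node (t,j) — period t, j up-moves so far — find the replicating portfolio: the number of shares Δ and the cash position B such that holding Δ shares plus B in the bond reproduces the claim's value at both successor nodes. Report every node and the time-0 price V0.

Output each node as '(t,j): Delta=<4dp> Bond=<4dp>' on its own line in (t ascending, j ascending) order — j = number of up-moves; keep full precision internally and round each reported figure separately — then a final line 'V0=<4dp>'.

(0,0): Delta=-0.6202 Bond=38.5247
(1,0): Delta=-1.0000 Bond=57.8713
(1,1): Delta=-0.4983 Bond=39.2530
(2,0): Delta=-1.0000 Bond=68.2881
(2,1): Delta=-1.0000 Bond=68.2881
(2,2): Delta=-0.3373 Bond=35.3338
V0=14.9575

Since d<R<u, set p* = (R−d)/(u−d) = 0.6667; price each node as the discounted p*-expectation of its children.
At expiry t=3: V(3,0)=56.4099, V(3,1)=42.9196, V(3,2)=21.8998, V(3,3)=10.8520
  t=2,j=0: stock 28.1048 → up 37.6604 (V=42.9196), down 24.1701 (V=56.4099). Price 40.1833; hedge Δ=-1.0000, bond B=68.2881.
  t=2,j=1: stock 43.7912 → up 58.6802 (V=21.8998), down 37.6604 (V=42.9196). Price 24.4969; hedge Δ=-1.0000, bond B=68.2881.
  t=2,j=2: stock 68.2328 → up 91.4320 (V=10.8520), down 58.6802 (V=21.8998). Price 12.3174; hedge Δ=-0.3373, bond B=35.3338.
  t=1,j=0: stock 32.6800 → up 43.7912 (V=24.4969), down 28.1048 (V=40.1833). Price 25.1913; hedge Δ=-1.0000, bond B=57.8713.
  t=1,j=1: stock 50.9200 → up 68.2328 (V=12.3174), down 43.7912 (V=24.4969). Price 13.8790; hedge Δ=-0.4983, bond B=39.2530.
  t=0,j=0: stock 38.0000 → up 50.9200 (V=13.8790), down 32.6800 (V=25.1913). Price 14.9575; hedge Δ=-0.6202, bond B=38.5247.
Root portfolio cost Δ·38+B reproduces V0=14.9575.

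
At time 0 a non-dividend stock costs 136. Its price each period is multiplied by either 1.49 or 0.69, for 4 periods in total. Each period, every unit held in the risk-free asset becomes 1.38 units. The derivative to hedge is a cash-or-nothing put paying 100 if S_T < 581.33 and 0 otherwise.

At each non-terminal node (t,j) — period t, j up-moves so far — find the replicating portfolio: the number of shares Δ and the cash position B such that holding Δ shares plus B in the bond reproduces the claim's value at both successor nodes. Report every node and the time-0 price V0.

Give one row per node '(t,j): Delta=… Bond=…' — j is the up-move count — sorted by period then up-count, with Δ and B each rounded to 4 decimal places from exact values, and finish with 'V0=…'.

No-arbitrage ⇒ martingale measure with p* = (R−d)/(u−d) = 0.8625.
Payoff layer (t=4): V(4,0)=100.0000, V(4,1)=100.0000, V(4,2)=100.0000, V(4,3)=100.0000, V(4,4)=0.0000
  t=3,j=0: stock 44.6772 → up 66.5691 (V=100.0000), down 30.8273 (V=100.0000). Price 72.4638; hedge Δ=0.0000, bond B=72.4638.
  t=3,j=1: stock 96.4769 → up 143.7506 (V=100.0000), down 66.5691 (V=100.0000). Price 72.4638; hedge Δ=0.0000, bond B=72.4638.
  t=3,j=2: stock 208.3342 → up 310.4179 (V=100.0000), down 143.7506 (V=100.0000). Price 72.4638; hedge Δ=0.0000, bond B=72.4638.
  t=3,j=3: stock 449.8811 → up 670.3228 (V=0.0000), down 310.4179 (V=100.0000). Price 9.9638; hedge Δ=-0.2779, bond B=134.9638.
  t=2,j=0: stock 64.7496 → up 96.4769 (V=72.4638), down 44.6772 (V=72.4638). Price 52.5100; hedge Δ=0.0000, bond B=52.5100.
  t=2,j=1: stock 139.8216 → up 208.3342 (V=72.4638), down 96.4769 (V=72.4638). Price 52.5100; hedge Δ=0.0000, bond B=52.5100.
  t=2,j=2: stock 301.9336 → up 449.8811 (V=9.9638), down 208.3342 (V=72.4638). Price 13.4475; hedge Δ=-0.2587, bond B=91.5725.
  t=1,j=0: stock 93.8400 → up 139.8216 (V=52.5100), down 64.7496 (V=52.5100). Price 38.0507; hedge Δ=0.0000, bond B=38.0507.
  t=1,j=1: stock 202.6400 → up 301.9336 (V=13.4475), down 139.8216 (V=52.5100). Price 13.6366; hedge Δ=-0.2410, bond B=62.4648.
  t=0,j=0: stock 136.0000 → up 202.6400 (V=13.6366), down 93.8400 (V=38.0507). Price 12.3142; hedge Δ=-0.2244, bond B=42.8318.
Each (Δ,B) replicates both successor values, so the strategy is self-financing and V0 is arbitrage-free.

(0,0): Delta=-0.2244 Bond=42.8318
(1,0): Delta=0.0000 Bond=38.0507
(1,1): Delta=-0.2410 Bond=62.4648
(2,0): Delta=0.0000 Bond=52.5100
(2,1): Delta=0.0000 Bond=52.5100
(2,2): Delta=-0.2587 Bond=91.5725
(3,0): Delta=0.0000 Bond=72.4638
(3,1): Delta=0.0000 Bond=72.4638
(3,2): Delta=0.0000 Bond=72.4638
(3,3): Delta=-0.2779 Bond=134.9638
V0=12.3142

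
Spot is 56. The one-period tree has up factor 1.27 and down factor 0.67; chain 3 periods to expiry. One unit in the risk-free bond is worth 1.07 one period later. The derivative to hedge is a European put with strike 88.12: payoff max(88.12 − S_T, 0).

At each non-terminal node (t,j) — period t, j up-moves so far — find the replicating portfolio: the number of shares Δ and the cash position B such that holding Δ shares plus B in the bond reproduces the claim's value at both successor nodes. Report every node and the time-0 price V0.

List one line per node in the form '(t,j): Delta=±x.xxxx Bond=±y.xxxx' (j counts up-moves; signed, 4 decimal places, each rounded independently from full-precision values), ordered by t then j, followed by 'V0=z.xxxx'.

(0,0): Delta=-0.6928 Bond=61.1601
(1,0): Delta=-1.0000 Bond=76.9674
(1,1): Delta=-0.6118 Bond=59.6783
(2,0): Delta=-1.0000 Bond=82.3551
(2,1): Delta=-1.0000 Bond=82.3551
(2,2): Delta=-0.5094 Bond=54.6060
V0=22.3633

Under the risk-neutral measure, an up-move has probability p* = (R−d)/(u−d) = 0.6667 and values discount at R = 1.07.
At expiry t=3: V(3,0)=71.2773, V(3,1)=56.1942, V(3,2)=27.6040, V(3,3)=0.0000
Node (2,0) S=25.1384: V=(p*·56.1942+(1−p*)·71.2773)/1.07=57.2167; Δ=(56.1942−71.2773)/(31.9258−16.8427)=-1.0000; B=V−Δ·S=82.3551
Node (2,1) S=47.6504: V=(p*·27.6040+(1−p*)·56.1942)/1.07=34.7047; Δ=(27.6040−56.1942)/(60.5160−31.9258)=-1.0000; B=V−Δ·S=82.3551
Node (2,2) S=90.3224: V=(p*·0.0000+(1−p*)·27.6040)/1.07=8.5994; Δ=(0.0000−27.6040)/(114.7094−60.5160)=-0.5094; B=V−Δ·S=54.6060
Node (1,0) S=37.5200: V=(p*·34.7047+(1−p*)·57.2167)/1.07=39.4474; Δ=(34.7047−57.2167)/(47.6504−25.1384)=-1.0000; B=V−Δ·S=76.9674
Node (1,1) S=71.1200: V=(p*·8.5994+(1−p*)·34.7047)/1.07=16.1693; Δ=(8.5994−34.7047)/(90.3224−47.6504)=-0.6118; B=V−Δ·S=59.6783
Node (0,0) S=56.0000: V=(p*·16.1693+(1−p*)·39.4474)/1.07=22.3633; Δ=(16.1693−39.4474)/(71.1200−37.5200)=-0.6928; B=V−Δ·S=61.1601
Each (Δ,B) replicates both successor values, so the strategy is self-financing and V0 is arbitrage-free.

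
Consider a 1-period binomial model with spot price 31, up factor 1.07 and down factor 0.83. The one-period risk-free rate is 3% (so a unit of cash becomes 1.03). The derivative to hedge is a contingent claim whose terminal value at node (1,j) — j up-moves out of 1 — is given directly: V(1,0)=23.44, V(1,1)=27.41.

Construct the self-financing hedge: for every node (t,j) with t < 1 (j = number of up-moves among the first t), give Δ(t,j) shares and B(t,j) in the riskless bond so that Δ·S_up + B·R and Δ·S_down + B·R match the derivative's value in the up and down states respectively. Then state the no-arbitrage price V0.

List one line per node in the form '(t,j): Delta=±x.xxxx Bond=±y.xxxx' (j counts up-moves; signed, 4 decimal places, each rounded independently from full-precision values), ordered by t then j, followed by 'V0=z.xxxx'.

No-arbitrage ⇒ martingale measure with p* = (R−d)/(u−d) = 0.8333.
At expiry t=1: V(1,0)=23.4400, V(1,1)=27.4100
  t=0,j=0: stock 31.0000 → up 33.1700 (V=27.4100), down 25.7300 (V=23.4400). Price 25.9693; hedge Δ=0.5336, bond B=9.4276.
Check: Δ(0,0)·S0 + B(0,0) = 25.9693 = V0.

(0,0): Delta=0.5336 Bond=9.4276
V0=25.9693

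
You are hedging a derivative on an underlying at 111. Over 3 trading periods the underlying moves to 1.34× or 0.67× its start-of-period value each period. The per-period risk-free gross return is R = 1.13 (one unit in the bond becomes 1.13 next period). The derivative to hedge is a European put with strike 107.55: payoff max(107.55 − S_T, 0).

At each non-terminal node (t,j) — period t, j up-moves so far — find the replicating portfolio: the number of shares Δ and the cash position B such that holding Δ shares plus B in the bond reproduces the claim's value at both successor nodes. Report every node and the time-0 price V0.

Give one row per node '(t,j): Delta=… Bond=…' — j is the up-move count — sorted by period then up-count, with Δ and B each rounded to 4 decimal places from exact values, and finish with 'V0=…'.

(0,0): Delta=-0.2194 Bond=31.6506
(1,0): Delta=-0.6831 Bond=70.2537
(1,1): Delta=-0.1135 Bond=20.0203
(2,0): Delta=-1.0000 Bond=95.1770
(2,1): Delta=-0.6108 Bond=72.1781
(2,2): Delta=0.0000 Bond=0.0000
V0=7.3016

Risk-neutral probability p* = (R−d)/(u−d) = (1.13−0.67)/(1.34−0.67) = 0.6866.
At expiry t=3: V(3,0)=74.1653, V(3,1)=40.7806, V(3,2)=0.0000, V(3,3)=0.0000
(2,0): S=49.8279. Δ = (V_up−V_dn)/(S_up−S_dn) = (40.7806−74.1653)/(66.7694−33.3847) = -1.0000. V = [p*·40.7806 + (1−p*)·74.1653]/1.13 = 45.3491. B = V − Δ·S = 95.1770.
(2,1): S=99.6558. Δ = (V_up−V_dn)/(S_up−S_dn) = (0.0000−40.7806)/(133.5388−66.7694) = -0.6108. V = [p*·0.0000 + (1−p*)·40.7806]/1.13 = 11.3115. B = V − Δ·S = 72.1781.
(2,2): S=199.3116. Δ = (V_up−V_dn)/(S_up−S_dn) = (0.0000−0.0000)/(267.0775−133.5388) = 0.0000. V = [p*·0.0000 + (1−p*)·0.0000]/1.13 = 0.0000. B = V − Δ·S = 0.0000.
(1,0): S=74.3700. Δ = (V_up−V_dn)/(S_up−S_dn) = (11.3115−45.3491)/(99.6558−49.8279) = -0.6831. V = [p*·11.3115 + (1−p*)·45.3491]/1.13 = 19.4513. B = V − Δ·S = 70.2537.
(1,1): S=148.7400. Δ = (V_up−V_dn)/(S_up−S_dn) = (0.0000−11.3115)/(199.3116−99.6558) = -0.1135. V = [p*·0.0000 + (1−p*)·11.3115]/1.13 = 3.1375. B = V − Δ·S = 20.0203.
(0,0): S=111.0000. Δ = (V_up−V_dn)/(S_up−S_dn) = (3.1375−19.4513)/(148.7400−74.3700) = -0.2194. V = [p*·3.1375 + (1−p*)·19.4513]/1.13 = 7.3016. B = V − Δ·S = 31.6506.
Root portfolio cost Δ·111+B reproduces V0=7.3016.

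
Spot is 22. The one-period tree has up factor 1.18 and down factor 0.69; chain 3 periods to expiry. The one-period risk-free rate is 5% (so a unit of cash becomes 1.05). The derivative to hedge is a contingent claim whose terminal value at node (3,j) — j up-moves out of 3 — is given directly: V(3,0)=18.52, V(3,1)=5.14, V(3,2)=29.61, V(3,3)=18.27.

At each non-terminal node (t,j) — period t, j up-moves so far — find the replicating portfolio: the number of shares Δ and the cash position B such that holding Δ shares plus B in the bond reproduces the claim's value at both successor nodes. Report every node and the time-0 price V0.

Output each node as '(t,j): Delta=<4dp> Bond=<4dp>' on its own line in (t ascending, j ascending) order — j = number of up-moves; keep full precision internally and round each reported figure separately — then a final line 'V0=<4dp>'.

(0,0): Delta=0.2084 Bond=13.6510
(1,0): Delta=1.8474 Bond=-10.5464
(1,1): Delta=-0.1377 Bond=23.3180
(2,0): Delta=-2.6070 Bond=35.5821
(2,1): Delta=2.7879 Bond=-27.9217
(2,2): Delta=-0.7555 Bond=43.4082
V0=18.2352

Under the risk-neutral measure, an up-move has probability p* = (R−d)/(u−d) = 0.7347 and values discount at R = 1.05.
Terminal payoffs: V(3,0)=18.5200, V(3,1)=5.1400, V(3,2)=29.6100, V(3,3)=18.2700
  t=2,j=0: stock 10.4742 → up 12.3596 (V=5.1400), down 7.2272 (V=18.5200). Price 8.2760; hedge Δ=-2.6070, bond B=35.5821.
  t=2,j=1: stock 17.9124 → up 21.1366 (V=29.6100), down 12.3596 (V=5.1400). Price 22.0171; hedge Δ=2.7879, bond B=-27.9217.
  t=2,j=2: stock 30.6328 → up 36.1467 (V=18.2700), down 21.1366 (V=29.6100). Price 20.2653; hedge Δ=-0.7555, bond B=43.4082.
  t=1,j=0: stock 15.1800 → up 17.9124 (V=22.0171), down 10.4742 (V=8.2760). Price 17.4967; hedge Δ=1.8474, bond B=-10.5464.
  t=1,j=1: stock 25.9600 → up 30.6328 (V=20.2653), down 17.9124 (V=22.0171). Price 19.7429; hedge Δ=-0.1377, bond B=23.3180.
  t=0,j=0: stock 22.0000 → up 25.9600 (V=19.7429), down 15.1800 (V=17.4967). Price 18.2352; hedge Δ=0.2084, bond B=13.6510.
Check: Δ(0,0)·S0 + B(0,0) = 18.2352 = V0.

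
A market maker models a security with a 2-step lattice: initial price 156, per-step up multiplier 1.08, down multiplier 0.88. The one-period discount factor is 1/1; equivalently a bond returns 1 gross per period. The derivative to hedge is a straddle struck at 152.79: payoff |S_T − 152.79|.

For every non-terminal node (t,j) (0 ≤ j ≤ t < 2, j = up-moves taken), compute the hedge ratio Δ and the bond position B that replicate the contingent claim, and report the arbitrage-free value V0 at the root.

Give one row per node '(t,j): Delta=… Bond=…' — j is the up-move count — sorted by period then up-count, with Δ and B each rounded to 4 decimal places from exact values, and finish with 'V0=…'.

(0,0): Delta=0.1219 Bond=-1.2192
(1,0): Delta=-1.0000 Bond=152.7900
(1,1): Delta=0.7313 Bond=-103.8919
V0=17.7912

Since d<R<u, set p* = (R−d)/(u−d) = 0.6000; price each node as the discounted p*-expectation of its children.
Payoff layer (t=2): V(2,0)=31.9836, V(2,1)=4.5276, V(2,2)=29.1684
  t=1,j=0: stock 137.2800 → up 148.2624 (V=4.5276), down 120.8064 (V=31.9836). Price 15.5100; hedge Δ=-1.0000, bond B=152.7900.
  t=1,j=1: stock 168.4800 → up 181.9584 (V=29.1684), down 148.2624 (V=4.5276). Price 19.3121; hedge Δ=0.7313, bond B=-103.8919.
  t=0,j=0: stock 156.0000 → up 168.4800 (V=19.3121), down 137.2800 (V=15.5100). Price 17.7912; hedge Δ=0.1219, bond B=-1.2192.
Root portfolio cost Δ·156+B reproduces V0=17.7912.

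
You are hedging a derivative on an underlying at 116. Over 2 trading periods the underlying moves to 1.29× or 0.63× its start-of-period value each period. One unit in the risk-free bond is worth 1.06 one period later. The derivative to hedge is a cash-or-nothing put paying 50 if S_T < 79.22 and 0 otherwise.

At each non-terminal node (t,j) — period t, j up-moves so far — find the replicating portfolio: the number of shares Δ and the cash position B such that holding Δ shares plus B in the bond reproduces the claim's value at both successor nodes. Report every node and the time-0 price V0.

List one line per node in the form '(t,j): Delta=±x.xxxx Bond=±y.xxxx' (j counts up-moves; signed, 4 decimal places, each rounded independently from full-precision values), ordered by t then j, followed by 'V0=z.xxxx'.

Since d<R<u, set p* = (R−d)/(u−d) = 0.6515; price each node as the discounted p*-expectation of its children.
At expiry t=2: V(2,0)=50.0000, V(2,1)=0.0000, V(2,2)=0.0000
  t=1,j=0: stock 73.0800 → up 94.2732 (V=0.0000), down 46.0404 (V=50.0000). Price 16.4380; hedge Δ=-1.0366, bond B=92.1955.
  t=1,j=1: stock 149.6400 → up 193.0356 (V=0.0000), down 94.2732 (V=0.0000). Price 0.0000; hedge Δ=0.0000, bond B=0.0000.
  t=0,j=0: stock 116.0000 → up 149.6400 (V=0.0000), down 73.0800 (V=16.4380). Price 5.4041; hedge Δ=-0.2147, bond B=30.3101.
Check: Δ(0,0)·S0 + B(0,0) = 5.4041 = V0.

(0,0): Delta=-0.2147 Bond=30.3101
(1,0): Delta=-1.0366 Bond=92.1955
(1,1): Delta=0.0000 Bond=0.0000
V0=5.4041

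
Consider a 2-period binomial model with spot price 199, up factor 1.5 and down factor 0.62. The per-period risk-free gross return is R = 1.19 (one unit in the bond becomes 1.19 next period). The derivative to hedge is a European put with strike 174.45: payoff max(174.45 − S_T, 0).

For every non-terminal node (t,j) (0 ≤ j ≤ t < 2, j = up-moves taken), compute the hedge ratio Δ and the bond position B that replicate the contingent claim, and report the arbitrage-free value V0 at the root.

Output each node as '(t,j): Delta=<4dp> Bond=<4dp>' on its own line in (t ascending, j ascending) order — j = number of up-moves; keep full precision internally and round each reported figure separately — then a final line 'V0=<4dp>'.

No-arbitrage ⇒ martingale measure with p* = (R−d)/(u−d) = 0.6477.
Terminal payoffs: V(2,0)=97.9544, V(2,1)=0.0000, V(2,2)=0.0000
Node (1,0) S=123.3800: V=(p*·0.0000+(1−p*)·97.9544)/1.19=28.9972; Δ=(0.0000−97.9544)/(185.0700−76.4956)=-0.9022; B=V−Δ·S=140.3090
Node (1,1) S=298.5000: V=(p*·0.0000+(1−p*)·0.0000)/1.19=0.0000; Δ=(0.0000−0.0000)/(447.7500−185.0700)=0.0000; B=V−Δ·S=0.0000
Node (0,0) S=199.0000: V=(p*·0.0000+(1−p*)·28.9972)/1.19=8.5840; Δ=(0.0000−28.9972)/(298.5000−123.3800)=-0.1656; B=V−Δ·S=41.5353
Root portfolio cost Δ·199+B reproduces V0=8.5840.

(0,0): Delta=-0.1656 Bond=41.5353
(1,0): Delta=-0.9022 Bond=140.3090
(1,1): Delta=0.0000 Bond=0.0000
V0=8.5840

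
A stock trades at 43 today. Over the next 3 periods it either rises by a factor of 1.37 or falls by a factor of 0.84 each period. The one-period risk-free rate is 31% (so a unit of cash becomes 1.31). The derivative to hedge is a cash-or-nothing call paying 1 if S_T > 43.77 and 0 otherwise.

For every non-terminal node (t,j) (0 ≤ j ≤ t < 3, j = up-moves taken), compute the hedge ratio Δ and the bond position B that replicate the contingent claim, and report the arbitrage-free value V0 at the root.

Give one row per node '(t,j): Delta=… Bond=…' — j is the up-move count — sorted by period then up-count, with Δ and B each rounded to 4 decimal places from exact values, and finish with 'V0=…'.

(0,0): Delta=0.0051 Bond=0.2083
(1,0): Delta=0.0354 Bond=-0.8190
(1,1): Delta=0.0028 Bond=0.4122
(2,0): Delta=0.0000 Bond=0.0000
(2,1): Delta=0.0381 Bond=-1.2099
(2,2): Delta=0.0000 Bond=0.7634
V0=0.4290

No-arbitrage ⇒ martingale measure with p* = (R−d)/(u−d) = 0.8868.
At expiry t=3: V(3,0)=0.0000, V(3,1)=0.0000, V(3,2)=1.0000, V(3,3)=1.0000
(2,0): S=30.3408. Δ = (V_up−V_dn)/(S_up−S_dn) = (0.0000−0.0000)/(41.5669−25.4863) = 0.0000. V = [p*·0.0000 + (1−p*)·0.0000]/1.31 = 0.0000. B = V − Δ·S = 0.0000.
(2,1): S=49.4844. Δ = (V_up−V_dn)/(S_up−S_dn) = (1.0000−0.0000)/(67.7936−41.5669) = 0.0381. V = [p*·1.0000 + (1−p*)·0.0000]/1.31 = 0.6769. B = V − Δ·S = -1.2099.
(2,2): S=80.7067. Δ = (V_up−V_dn)/(S_up−S_dn) = (1.0000−1.0000)/(110.5682−67.7936) = 0.0000. V = [p*·1.0000 + (1−p*)·1.0000]/1.31 = 0.7634. B = V − Δ·S = 0.7634.
(1,0): S=36.1200. Δ = (V_up−V_dn)/(S_up−S_dn) = (0.6769−0.0000)/(49.4844−30.3408) = 0.0354. V = [p*·0.6769 + (1−p*)·0.0000]/1.31 = 0.4582. B = V − Δ·S = -0.8190.
(1,1): S=58.9100. Δ = (V_up−V_dn)/(S_up−S_dn) = (0.7634−0.6769)/(80.7067−49.4844) = 0.0028. V = [p*·0.7634 + (1−p*)·0.6769]/1.31 = 0.5752. B = V − Δ·S = 0.4122.
(0,0): S=43.0000. Δ = (V_up−V_dn)/(S_up−S_dn) = (0.5752−0.4582)/(58.9100−36.1200) = 0.0051. V = [p*·0.5752 + (1−p*)·0.4582]/1.31 = 0.4290. B = V − Δ·S = 0.2083.
Root portfolio cost Δ·43+B reproduces V0=0.4290.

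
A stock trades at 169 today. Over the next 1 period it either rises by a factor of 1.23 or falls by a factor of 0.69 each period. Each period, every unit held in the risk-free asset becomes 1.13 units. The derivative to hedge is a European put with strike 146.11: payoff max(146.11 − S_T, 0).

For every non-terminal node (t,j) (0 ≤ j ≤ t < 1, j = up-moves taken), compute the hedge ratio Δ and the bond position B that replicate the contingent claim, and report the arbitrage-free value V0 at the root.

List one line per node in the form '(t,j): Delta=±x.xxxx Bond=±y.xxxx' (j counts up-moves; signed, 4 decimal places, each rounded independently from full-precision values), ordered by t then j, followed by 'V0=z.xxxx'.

The replicating-portfolio and risk-neutral prices coincide; use p* = (1.13−0.69)/(1.23−0.69) = 0.8148 for the latter.
Terminal payoffs: V(1,0)=29.5000, V(1,1)=0.0000
Node (0,0) S=169.0000: V=(p*·0.0000+(1−p*)·29.5000)/1.13=4.8345; Δ=(0.0000−29.5000)/(207.8700−116.6100)=-0.3233; B=V−Δ·S=59.4641
Each (Δ,B) replicates both successor values, so the strategy is self-financing and V0 is arbitrage-free.

(0,0): Delta=-0.3233 Bond=59.4641
V0=4.8345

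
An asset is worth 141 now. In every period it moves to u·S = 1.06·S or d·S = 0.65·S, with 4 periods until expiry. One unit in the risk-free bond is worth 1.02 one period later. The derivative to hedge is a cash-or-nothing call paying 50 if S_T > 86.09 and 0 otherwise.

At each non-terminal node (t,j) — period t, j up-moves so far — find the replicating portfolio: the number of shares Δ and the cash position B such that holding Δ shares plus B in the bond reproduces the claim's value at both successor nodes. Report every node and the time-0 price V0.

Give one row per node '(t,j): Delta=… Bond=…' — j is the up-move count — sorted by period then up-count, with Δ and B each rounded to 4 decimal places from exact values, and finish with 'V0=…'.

Since d<R<u, set p* = (R−d)/(u−d) = 0.9024; price each node as the discounted p*-expectation of its children.
Terminal values V(4,·): V(4,0)=0.0000, V(4,1)=0.0000, V(4,2)=0.0000, V(4,3)=50.0000, V(4,4)=50.0000
  t=3,j=0: stock 38.7221 → up 41.0455 (V=0.0000), down 25.1694 (V=0.0000). Price 0.0000; hedge Δ=0.0000, bond B=0.0000.
  t=3,j=1: stock 63.1469 → up 66.9357 (V=0.0000), down 41.0455 (V=0.0000). Price 0.0000; hedge Δ=0.0000, bond B=0.0000.
  t=3,j=2: stock 102.9779 → up 109.1566 (V=50.0000), down 66.9357 (V=0.0000). Price 44.2372; hedge Δ=1.1842, bond B=-77.7140.
  t=3,j=3: stock 167.9333 → up 178.0093 (V=50.0000), down 109.1566 (V=50.0000). Price 49.0196; hedge Δ=0.0000, bond B=49.0196.
  t=2,j=0: stock 59.5725 → up 63.1469 (V=0.0000), down 38.7221 (V=0.0000). Price 0.0000; hedge Δ=0.0000, bond B=0.0000.
  t=2,j=1: stock 97.1490 → up 102.9779 (V=44.2372), down 63.1469 (V=0.0000). Price 39.1386; hedge Δ=1.1106, bond B=-68.7570.
  t=2,j=2: stock 158.4276 → up 167.9333 (V=49.0196), down 102.9779 (V=44.2372). Price 47.6010; hedge Δ=0.0736, bond B=35.9366.
  t=1,j=0: stock 91.6500 → up 97.1490 (V=39.1386), down 59.5725 (V=0.0000). Price 34.6277; hedge Δ=1.0416, bond B=-60.8324.
  t=1,j=1: stock 149.4600 → up 158.4276 (V=47.6010), down 97.1490 (V=39.1386). Price 45.8582; hedge Δ=0.1381, bond B=25.2182.
  t=0,j=0: stock 141.0000 → up 149.4600 (V=45.8582), down 91.6500 (V=34.6277). Price 43.8849; hedge Δ=0.1943, bond B=16.4932.
Root portfolio cost Δ·141+B reproduces V0=43.8849.

(0,0): Delta=0.1943 Bond=16.4932
(1,0): Delta=1.0416 Bond=-60.8324
(1,1): Delta=0.1381 Bond=25.2182
(2,0): Delta=0.0000 Bond=0.0000
(2,1): Delta=1.1106 Bond=-68.7570
(2,2): Delta=0.0736 Bond=35.9366
(3,0): Delta=0.0000 Bond=0.0000
(3,1): Delta=0.0000 Bond=0.0000
(3,2): Delta=1.1842 Bond=-77.7140
(3,3): Delta=0.0000 Bond=49.0196
V0=43.8849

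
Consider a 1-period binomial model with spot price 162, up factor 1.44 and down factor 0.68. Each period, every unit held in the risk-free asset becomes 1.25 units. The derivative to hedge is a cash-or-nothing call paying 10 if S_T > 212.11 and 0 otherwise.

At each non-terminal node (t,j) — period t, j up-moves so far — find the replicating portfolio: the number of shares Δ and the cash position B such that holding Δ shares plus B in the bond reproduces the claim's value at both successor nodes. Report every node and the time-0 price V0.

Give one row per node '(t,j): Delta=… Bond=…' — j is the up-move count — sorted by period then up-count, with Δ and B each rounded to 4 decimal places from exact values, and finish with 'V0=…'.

(0,0): Delta=0.0812 Bond=-7.1579
V0=6.0000

No-arbitrage ⇒ martingale measure with p* = (R−d)/(u−d) = 0.7500.
At expiry t=1: V(1,0)=0.0000, V(1,1)=10.0000
  t=0,j=0: stock 162.0000 → up 233.2800 (V=10.0000), down 110.1600 (V=0.0000). Price 6.0000; hedge Δ=0.0812, bond B=-7.1579.
Self-financing check: at every node Δ·S+B equals the discounted successor values.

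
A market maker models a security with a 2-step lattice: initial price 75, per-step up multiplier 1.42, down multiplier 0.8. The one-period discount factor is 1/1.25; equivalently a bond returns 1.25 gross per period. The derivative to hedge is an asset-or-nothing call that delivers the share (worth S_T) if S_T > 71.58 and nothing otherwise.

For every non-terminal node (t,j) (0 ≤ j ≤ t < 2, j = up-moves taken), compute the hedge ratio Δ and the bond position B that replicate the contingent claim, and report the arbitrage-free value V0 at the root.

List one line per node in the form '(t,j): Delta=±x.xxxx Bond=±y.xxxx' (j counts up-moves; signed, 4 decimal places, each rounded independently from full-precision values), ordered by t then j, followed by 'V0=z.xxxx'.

Risk-neutral probability p* = (R−d)/(u−d) = (1.25−0.8)/(1.42−0.8) = 0.7258.
At expiry t=2: V(2,0)=0.0000, V(2,1)=85.2000, V(2,2)=151.2300
  t=1,j=0: stock 60.0000 → up 85.2000 (V=85.2000), down 48.0000 (V=0.0000). Price 49.4710; hedge Δ=2.2903, bond B=-87.9484.
  t=1,j=1: stock 106.5000 → up 151.2300 (V=151.2300), down 85.2000 (V=85.2000). Price 106.5000; hedge Δ=1.0000, bond B=0.0000.
  t=0,j=0: stock 75.0000 → up 106.5000 (V=106.5000), down 60.0000 (V=49.4710). Price 72.6904; hedge Δ=1.2264, bond B=-19.2919.
The time-0 hedge costs 72.6904, which is the no-arbitrage price.

(0,0): Delta=1.2264 Bond=-19.2919
(1,0): Delta=2.2903 Bond=-87.9484
(1,1): Delta=1.0000 Bond=0.0000
V0=72.6904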